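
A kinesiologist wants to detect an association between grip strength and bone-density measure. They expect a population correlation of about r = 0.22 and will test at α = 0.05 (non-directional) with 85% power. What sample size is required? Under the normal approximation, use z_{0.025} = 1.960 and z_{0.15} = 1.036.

Fisher's z: C = ½·ln((1+r)/(1−r)) = ½·ln(1.5641) = 0.2237.
n = ((z_{α/2} + z_β)/C)² + 3.
(1.960 + 1.036) / 0.2237 = 2.996 / 0.2237 = 13.393.
n = 13.393² + 3 = 179.37 + 3 = 182.4.
Round up.

n = 183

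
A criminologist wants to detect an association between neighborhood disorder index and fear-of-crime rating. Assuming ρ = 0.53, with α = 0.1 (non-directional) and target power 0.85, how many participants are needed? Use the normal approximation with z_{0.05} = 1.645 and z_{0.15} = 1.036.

Fisher's z: C = ½·ln((1+r)/(1−r)) = ½·ln(3.2553) = 0.5901.
n = ((z_{α/2} + z_β)/C)² + 3.
(1.645 + 1.036) / 0.5901 = 2.681 / 0.5901 = 4.543.
n = 4.543² + 3 = 20.64 + 3 = 23.6.
Round up.

n = 24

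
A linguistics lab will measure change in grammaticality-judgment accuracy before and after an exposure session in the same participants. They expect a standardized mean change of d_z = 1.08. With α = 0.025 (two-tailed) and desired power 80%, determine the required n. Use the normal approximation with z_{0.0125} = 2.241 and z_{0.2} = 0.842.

n = 9 pairs

For a paired (one-sample on differences) test: n = ((z_{α/2} + z_β) / d)².
z_{α/2} + z_β = 2.241 + 0.842 = 3.083.
n = (3.083 / 1.08)² = 2.855² = 8.15.
Round up.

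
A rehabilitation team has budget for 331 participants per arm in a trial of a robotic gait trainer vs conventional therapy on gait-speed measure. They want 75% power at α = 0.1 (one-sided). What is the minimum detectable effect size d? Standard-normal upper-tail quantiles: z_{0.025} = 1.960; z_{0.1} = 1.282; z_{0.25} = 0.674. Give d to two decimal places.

d_min ≈ 0.15

For two independent groups of n = 331 each: d_min = (z_{α} + z_β)·√(2/n).
z-sum = 1.282 + 0.674 = 1.956.
d_min = 1.956 × √(2/331) = 1.956 × 0.0777 = 0.152.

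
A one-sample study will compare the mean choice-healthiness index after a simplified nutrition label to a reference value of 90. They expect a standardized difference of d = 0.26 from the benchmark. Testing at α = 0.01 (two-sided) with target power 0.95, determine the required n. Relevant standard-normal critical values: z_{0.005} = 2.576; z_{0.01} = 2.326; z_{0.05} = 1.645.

n = 264

For a one-sample test: n = ((z_{α/2} + z_β) / d)².
z_{α/2} + z_β = 2.576 + 1.645 = 4.221.
n = (4.221 / 0.26)² = 16.235² = 263.56.
Round up.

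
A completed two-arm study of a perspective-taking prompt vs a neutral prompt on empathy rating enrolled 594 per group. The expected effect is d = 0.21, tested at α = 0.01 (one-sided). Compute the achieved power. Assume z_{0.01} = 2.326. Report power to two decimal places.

power ≈ 0.90

For two equal groups, power = Φ(d·√(n/2) − z_{α}).
d·√(n/2) = 0.21 × √(594/2) = 0.21 × 17.234 = 3.619.
z_β = 3.619 − 2.326 = 1.293.
Power = Φ(1.293) = 0.902.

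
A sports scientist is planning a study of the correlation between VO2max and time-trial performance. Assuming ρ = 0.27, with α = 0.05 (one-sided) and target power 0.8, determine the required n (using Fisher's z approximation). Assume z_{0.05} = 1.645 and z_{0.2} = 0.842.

Fisher's z: C = ½·ln((1+r)/(1−r)) = ½·ln(1.7397) = 0.2769.
n = ((z_{α} + z_β)/C)² + 3.
(1.645 + 0.842) / 0.2769 = 2.487 / 0.2769 = 8.982.
n = 8.982² + 3 = 80.67 + 3 = 83.7.
Round up.

n = 84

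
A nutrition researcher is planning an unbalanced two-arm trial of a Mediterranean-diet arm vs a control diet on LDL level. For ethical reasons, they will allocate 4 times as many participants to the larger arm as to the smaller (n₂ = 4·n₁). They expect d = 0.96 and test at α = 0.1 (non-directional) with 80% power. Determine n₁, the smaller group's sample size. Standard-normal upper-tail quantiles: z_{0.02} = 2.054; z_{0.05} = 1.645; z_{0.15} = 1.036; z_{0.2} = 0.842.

With allocation ratio k = n₂/n₁ = 4, Var(x̄₁−x̄₂) = σ²(1/n₁ + 1/(k·n₁)) = σ²·(k+1)/(k·n₁).
So n₁ = (1 + 1/k)·((z_{α/2} + z_β)/d)² = 1.250 × (2.487/0.96)².
n₁ = 1.250 × 6.71 = 8.4.
Round up: n₁ = 9, giving n₂ = 4 × 9 = 36.

n₁ = 9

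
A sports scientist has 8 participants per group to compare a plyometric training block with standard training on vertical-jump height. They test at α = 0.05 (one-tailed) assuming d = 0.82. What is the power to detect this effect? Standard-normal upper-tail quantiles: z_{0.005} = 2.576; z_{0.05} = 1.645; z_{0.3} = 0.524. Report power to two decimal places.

For two equal groups, power = Φ(d·√(n/2) − z_{α}).
d·√(n/2) = 0.82 × √(8/2) = 0.82 × 2.000 = 1.640.
z_β = 1.640 − 1.645 = -0.005.
Power = Φ(-0.005) = 0.498.

power ≈ 0.50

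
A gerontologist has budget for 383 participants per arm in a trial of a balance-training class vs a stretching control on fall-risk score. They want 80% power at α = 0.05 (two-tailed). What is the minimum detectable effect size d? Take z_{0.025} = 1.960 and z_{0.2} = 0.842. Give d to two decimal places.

For two independent groups of n = 383 each: d_min = (z_{α/2} + z_β)·√(2/n).
z-sum = 1.960 + 0.842 = 2.802.
d_min = 2.802 × √(2/383) = 2.802 × 0.0723 = 0.202.

d_min ≈ 0.20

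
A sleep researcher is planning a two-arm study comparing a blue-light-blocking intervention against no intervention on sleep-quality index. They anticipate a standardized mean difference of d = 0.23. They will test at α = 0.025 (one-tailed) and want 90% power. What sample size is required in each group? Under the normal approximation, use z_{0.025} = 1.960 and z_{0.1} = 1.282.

n = 398 per group

For two independent groups with equal n: n = 2·((z_{α} + z_β) / d)².
z_{α} + z_β = 1.960 + 1.282 = 3.242.
n = 2 × (3.242 / 0.23)² = 2 × 14.096² = 2 × 198.69 = 397.4.
Round up to the next whole participant.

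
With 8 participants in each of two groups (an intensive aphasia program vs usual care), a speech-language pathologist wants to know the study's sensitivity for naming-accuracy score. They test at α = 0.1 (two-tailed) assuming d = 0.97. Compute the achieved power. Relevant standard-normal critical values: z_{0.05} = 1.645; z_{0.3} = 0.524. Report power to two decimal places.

For two equal groups, power = Φ(d·√(n/2) − z_{α/2}).
d·√(n/2) = 0.97 × √(8/2) = 0.97 × 2.000 = 1.940.
z_β = 1.940 − 1.645 = 0.295.
Power = Φ(0.295) = 0.616.

power ≈ 0.62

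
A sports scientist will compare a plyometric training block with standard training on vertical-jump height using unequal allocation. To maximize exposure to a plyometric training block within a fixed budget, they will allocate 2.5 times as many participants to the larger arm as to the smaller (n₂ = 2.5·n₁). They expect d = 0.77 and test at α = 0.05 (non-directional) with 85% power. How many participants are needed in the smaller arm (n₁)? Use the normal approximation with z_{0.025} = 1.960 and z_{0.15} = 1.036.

With allocation ratio k = n₂/n₁ = 2.5, Var(x̄₁−x̄₂) = σ²(1/n₁ + 1/(k·n₁)) = σ²·(k+1)/(k·n₁).
So n₁ = (1 + 1/k)·((z_{α/2} + z_β)/d)² = 1.400 × (2.996/0.77)².
n₁ = 1.400 × 15.14 = 21.2.
Round up: n₁ = 22, giving n₂ = 2.5 × 22 = 55.

n₁ = 22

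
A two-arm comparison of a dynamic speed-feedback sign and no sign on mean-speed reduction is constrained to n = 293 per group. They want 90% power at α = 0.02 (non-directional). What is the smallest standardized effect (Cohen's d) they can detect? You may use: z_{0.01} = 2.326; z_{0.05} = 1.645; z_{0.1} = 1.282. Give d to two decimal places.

For two independent groups of n = 293 each: d_min = (z_{α/2} + z_β)·√(2/n).
z-sum = 2.326 + 1.282 = 3.608.
d_min = 3.608 × √(2/293) = 3.608 × 0.0826 = 0.298.

d_min ≈ 0.30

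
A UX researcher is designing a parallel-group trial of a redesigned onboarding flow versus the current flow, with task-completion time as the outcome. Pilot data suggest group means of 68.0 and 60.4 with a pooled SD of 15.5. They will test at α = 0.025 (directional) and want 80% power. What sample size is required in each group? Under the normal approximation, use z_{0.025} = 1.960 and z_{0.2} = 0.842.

n = 66 per group

Cohen's d = |M₁ − M₂| / SD_pooled = |68.0 − 60.4| / 15.5 = 7.6 / 15.5 = 0.490.
For two independent groups with equal n: n = 2·((z_{α} + z_β) / d)².
z_{α} + z_β = 1.960 + 0.842 = 2.802.
n = 2 × (2.802 / 0.490)² = 2 × 5.718² = 2 × 32.70 = 65.4.
Round up to the next whole participant.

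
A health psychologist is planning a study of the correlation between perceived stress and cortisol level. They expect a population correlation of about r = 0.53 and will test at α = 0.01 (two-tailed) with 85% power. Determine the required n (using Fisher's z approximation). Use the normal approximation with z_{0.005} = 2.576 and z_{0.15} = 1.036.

n = 41

Fisher's z: C = ½·ln((1+r)/(1−r)) = ½·ln(3.2553) = 0.5901.
n = ((z_{α/2} + z_β)/C)² + 3.
(2.576 + 1.036) / 0.5901 = 3.612 / 0.5901 = 6.121.
n = 6.121² + 3 = 37.47 + 3 = 40.5.
Round up.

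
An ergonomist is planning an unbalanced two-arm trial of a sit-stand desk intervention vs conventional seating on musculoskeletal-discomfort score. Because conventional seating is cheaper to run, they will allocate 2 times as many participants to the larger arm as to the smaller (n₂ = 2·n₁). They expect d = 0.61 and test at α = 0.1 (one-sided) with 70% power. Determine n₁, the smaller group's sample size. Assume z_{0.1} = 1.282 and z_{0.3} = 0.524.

n₁ = 14

With allocation ratio k = n₂/n₁ = 2, Var(x̄₁−x̄₂) = σ²(1/n₁ + 1/(k·n₁)) = σ²·(k+1)/(k·n₁).
So n₁ = (1 + 1/k)·((z_{α} + z_β)/d)² = 1.500 × (1.806/0.61)².
n₁ = 1.500 × 8.77 = 13.1.
Round up: n₁ = 14, giving n₂ = 2 × 14 = 28.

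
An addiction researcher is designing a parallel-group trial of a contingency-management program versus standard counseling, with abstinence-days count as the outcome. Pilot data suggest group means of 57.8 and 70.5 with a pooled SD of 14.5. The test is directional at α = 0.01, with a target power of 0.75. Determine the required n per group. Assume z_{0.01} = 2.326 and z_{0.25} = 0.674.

Cohen's d = |M₁ − M₂| / SD_pooled = |57.8 − 70.5| / 14.5 = 12.7 / 14.5 = 0.876.
For two independent groups with equal n: n = 2·((z_{α} + z_β) / d)².
z_{α} + z_β = 2.326 + 0.674 = 3.000.
n = 2 × (3.000 / 0.876)² = 2 × 3.425² = 2 × 11.73 = 23.5.
Round up to the next whole participant.

n = 24 per group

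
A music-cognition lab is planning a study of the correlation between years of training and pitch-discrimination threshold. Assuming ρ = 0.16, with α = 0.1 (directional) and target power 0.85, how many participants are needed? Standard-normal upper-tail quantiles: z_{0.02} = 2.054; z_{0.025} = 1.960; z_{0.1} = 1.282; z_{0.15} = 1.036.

Fisher's z: C = ½·ln((1+r)/(1−r)) = ½·ln(1.3810) = 0.1614.
n = ((z_{α} + z_β)/C)² + 3.
(1.282 + 1.036) / 0.1614 = 2.318 / 0.1614 = 14.362.
n = 14.362² + 3 = 206.26 + 3 = 209.3.
Round up.

n = 210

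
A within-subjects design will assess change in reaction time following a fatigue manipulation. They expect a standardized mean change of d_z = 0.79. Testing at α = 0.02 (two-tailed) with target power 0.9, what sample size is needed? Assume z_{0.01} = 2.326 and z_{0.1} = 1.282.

n = 21 pairs

For a paired (one-sample on differences) test: n = ((z_{α/2} + z_β) / d)².
z_{α/2} + z_β = 2.326 + 1.282 = 3.608.
n = (3.608 / 0.79)² = 4.567² = 20.86.
Round up.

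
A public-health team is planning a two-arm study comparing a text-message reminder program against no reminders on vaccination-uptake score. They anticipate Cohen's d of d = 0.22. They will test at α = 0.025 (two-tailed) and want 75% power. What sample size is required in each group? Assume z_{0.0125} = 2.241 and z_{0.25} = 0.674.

n = 352 per group

For two independent groups with equal n: n = 2·((z_{α/2} + z_β) / d)².
z_{α/2} + z_β = 2.241 + 0.674 = 2.915.
n = 2 × (2.915 / 0.22)² = 2 × 13.250² = 2 × 175.56 = 351.1.
Round up to the next whole participant.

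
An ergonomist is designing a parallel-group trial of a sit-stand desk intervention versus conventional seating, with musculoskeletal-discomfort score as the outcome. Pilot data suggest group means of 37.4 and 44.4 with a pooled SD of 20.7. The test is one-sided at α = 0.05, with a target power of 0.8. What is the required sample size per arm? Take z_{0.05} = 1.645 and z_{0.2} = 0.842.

n = 109 per group

Cohen's d = |M₁ − M₂| / SD_pooled = |37.4 − 44.4| / 20.7 = 7.0 / 20.7 = 0.338.
For two independent groups with equal n: n = 2·((z_{α} + z_β) / d)².
z_{α} + z_β = 1.645 + 0.842 = 2.487.
n = 2 × (2.487 / 0.338)² = 2 × 7.358² = 2 × 54.14 = 108.3.
Round up to the next whole participant.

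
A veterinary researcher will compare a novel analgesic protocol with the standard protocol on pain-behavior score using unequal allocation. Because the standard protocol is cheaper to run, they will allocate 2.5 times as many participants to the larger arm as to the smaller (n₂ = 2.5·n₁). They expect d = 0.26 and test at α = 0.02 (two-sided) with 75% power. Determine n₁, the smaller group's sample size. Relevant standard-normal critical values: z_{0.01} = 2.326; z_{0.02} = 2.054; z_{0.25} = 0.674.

With allocation ratio k = n₂/n₁ = 2.5, Var(x̄₁−x̄₂) = σ²(1/n₁ + 1/(k·n₁)) = σ²·(k+1)/(k·n₁).
So n₁ = (1 + 1/k)·((z_{α/2} + z_β)/d)² = 1.400 × (3.000/0.26)².
n₁ = 1.400 × 133.14 = 186.4.
Round up: n₁ = 187, giving n₂ = ⌈2.5 × 187⌉ = ⌈467.5⌉ = 468.

n₁ = 187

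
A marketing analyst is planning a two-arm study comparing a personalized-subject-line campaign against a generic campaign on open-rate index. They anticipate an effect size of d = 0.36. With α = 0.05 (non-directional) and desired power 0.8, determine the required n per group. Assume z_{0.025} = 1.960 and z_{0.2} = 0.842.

For two independent groups with equal n: n = 2·((z_{α/2} + z_β) / d)².
z_{α/2} + z_β = 1.960 + 0.842 = 2.802.
n = 2 × (2.802 / 0.36)² = 2 × 7.783² = 2 × 60.58 = 121.2.
Round up to the next whole participant.

n = 122 per group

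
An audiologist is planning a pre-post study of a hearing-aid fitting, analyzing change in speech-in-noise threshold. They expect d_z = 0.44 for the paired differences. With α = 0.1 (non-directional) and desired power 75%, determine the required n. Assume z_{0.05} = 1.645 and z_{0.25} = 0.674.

n = 28 pairs

For a paired (one-sample on differences) test: n = ((z_{α/2} + z_β) / d)².
z_{α/2} + z_β = 1.645 + 0.674 = 2.319.
n = (2.319 / 0.44)² = 5.270² = 27.78.
Round up.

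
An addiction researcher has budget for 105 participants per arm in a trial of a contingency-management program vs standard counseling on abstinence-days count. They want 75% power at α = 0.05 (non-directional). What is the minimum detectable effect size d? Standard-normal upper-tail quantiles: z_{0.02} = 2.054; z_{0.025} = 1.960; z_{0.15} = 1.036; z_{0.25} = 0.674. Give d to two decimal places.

d_min ≈ 0.36

For two independent groups of n = 105 each: d_min = (z_{α/2} + z_β)·√(2/n).
z-sum = 1.960 + 0.674 = 2.634.
d_min = 2.634 × √(2/105) = 2.634 × 0.1380 = 0.364.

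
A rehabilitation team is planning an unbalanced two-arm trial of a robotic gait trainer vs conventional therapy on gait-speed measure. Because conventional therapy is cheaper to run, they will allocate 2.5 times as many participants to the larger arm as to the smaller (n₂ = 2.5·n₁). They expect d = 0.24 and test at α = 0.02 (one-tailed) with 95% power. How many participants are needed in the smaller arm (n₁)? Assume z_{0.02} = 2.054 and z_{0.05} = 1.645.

n₁ = 333

With allocation ratio k = n₂/n₁ = 2.5, Var(x̄₁−x̄₂) = σ²(1/n₁ + 1/(k·n₁)) = σ²·(k+1)/(k·n₁).
So n₁ = (1 + 1/k)·((z_{α} + z_β)/d)² = 1.400 × (3.699/0.24)².
n₁ = 1.400 × 237.55 = 332.6.
Round up: n₁ = 333, giving n₂ = ⌈2.5 × 333⌉ = ⌈832.5⌉ = 833.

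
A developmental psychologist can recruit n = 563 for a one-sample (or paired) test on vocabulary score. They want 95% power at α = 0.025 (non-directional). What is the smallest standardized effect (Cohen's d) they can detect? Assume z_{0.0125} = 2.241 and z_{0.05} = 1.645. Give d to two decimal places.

d_min ≈ 0.16

For a single sample (or paired design) of n = 563: d_min = (z_{α/2} + z_β)/√n.
z-sum = 2.241 + 1.645 = 3.886.
d_min = 3.886 / √563 = 3.886 / 23.728 = 0.164.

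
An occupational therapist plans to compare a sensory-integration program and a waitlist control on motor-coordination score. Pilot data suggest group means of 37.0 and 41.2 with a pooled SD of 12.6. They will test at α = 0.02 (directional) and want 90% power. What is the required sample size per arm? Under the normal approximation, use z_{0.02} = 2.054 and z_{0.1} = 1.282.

n = 201 per group

Cohen's d = |M₁ − M₂| / SD_pooled = |37.0 − 41.2| / 12.6 = 4.2 / 12.6 = 0.333.
For two independent groups with equal n: n = 2·((z_{α} + z_β) / d)².
z_{α} + z_β = 2.054 + 1.282 = 3.336.
n = 2 × (3.336 / 0.333)² = 2 × 10.018² = 2 × 100.36 = 200.7.
Round up to the next whole participant.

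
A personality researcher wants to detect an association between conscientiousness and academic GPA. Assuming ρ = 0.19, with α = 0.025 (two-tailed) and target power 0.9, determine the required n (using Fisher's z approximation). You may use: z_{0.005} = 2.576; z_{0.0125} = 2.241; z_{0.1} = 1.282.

Fisher's z: C = ½·ln((1+r)/(1−r)) = ½·ln(1.4691) = 0.1923.
n = ((z_{α/2} + z_β)/C)² + 3.
(2.241 + 1.282) / 0.1923 = 3.523 / 0.1923 = 18.320.
n = 18.320² + 3 = 335.63 + 3 = 338.6.
Round up.

n = 339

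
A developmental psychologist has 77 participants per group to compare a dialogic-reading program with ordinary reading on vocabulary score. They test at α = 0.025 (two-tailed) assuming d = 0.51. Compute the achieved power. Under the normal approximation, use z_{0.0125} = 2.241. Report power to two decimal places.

For two equal groups, power = Φ(d·√(n/2) − z_{α/2}).
d·√(n/2) = 0.51 × √(77/2) = 0.51 × 6.205 = 3.164.
z_β = 3.164 − 2.241 = 0.923.
Power = Φ(0.923) = 0.822.

power ≈ 0.82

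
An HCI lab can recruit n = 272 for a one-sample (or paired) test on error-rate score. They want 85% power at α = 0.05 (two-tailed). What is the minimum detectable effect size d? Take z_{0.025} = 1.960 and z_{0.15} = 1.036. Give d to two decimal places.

For a single sample (or paired design) of n = 272: d_min = (z_{α/2} + z_β)/√n.
z-sum = 1.960 + 1.036 = 2.996.
d_min = 2.996 / √272 = 2.996 / 16.492 = 0.182.

d_min ≈ 0.18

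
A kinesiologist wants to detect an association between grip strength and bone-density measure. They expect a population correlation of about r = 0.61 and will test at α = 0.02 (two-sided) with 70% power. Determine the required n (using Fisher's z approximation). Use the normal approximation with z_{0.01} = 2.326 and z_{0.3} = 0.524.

n = 20

Fisher's z: C = ½·ln((1+r)/(1−r)) = ½·ln(4.1282) = 0.7089.
n = ((z_{α/2} + z_β)/C)² + 3.
(2.326 + 0.524) / 0.7089 = 2.850 / 0.7089 = 4.020.
n = 4.020² + 3 = 16.16 + 3 = 19.2.
Round up.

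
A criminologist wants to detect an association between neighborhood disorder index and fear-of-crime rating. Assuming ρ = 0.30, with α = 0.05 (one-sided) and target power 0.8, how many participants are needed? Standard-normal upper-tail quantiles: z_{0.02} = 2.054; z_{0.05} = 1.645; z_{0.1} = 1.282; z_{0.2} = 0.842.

Fisher's z: C = ½·ln((1+r)/(1−r)) = ½·ln(1.8571) = 0.3095.
n = ((z_{α} + z_β)/C)² + 3.
(1.645 + 0.842) / 0.3095 = 2.487 / 0.3095 = 8.036.
n = 8.036² + 3 = 64.57 + 3 = 67.6.
Round up.

n = 68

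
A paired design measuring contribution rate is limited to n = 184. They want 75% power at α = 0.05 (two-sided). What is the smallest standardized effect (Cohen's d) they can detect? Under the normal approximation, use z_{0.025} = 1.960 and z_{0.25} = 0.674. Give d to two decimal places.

For a single sample (or paired design) of n = 184: d_min = (z_{α/2} + z_β)/√n.
z-sum = 1.960 + 0.674 = 2.634.
d_min = 2.634 / √184 = 2.634 / 13.565 = 0.194.

d_min ≈ 0.19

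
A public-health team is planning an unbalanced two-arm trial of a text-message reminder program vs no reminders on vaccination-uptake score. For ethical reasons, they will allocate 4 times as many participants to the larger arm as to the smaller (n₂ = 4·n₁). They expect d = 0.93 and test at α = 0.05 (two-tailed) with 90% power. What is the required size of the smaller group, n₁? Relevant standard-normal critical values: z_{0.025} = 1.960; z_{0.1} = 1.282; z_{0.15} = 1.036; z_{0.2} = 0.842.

With allocation ratio k = n₂/n₁ = 4, Var(x̄₁−x̄₂) = σ²(1/n₁ + 1/(k·n₁)) = σ²·(k+1)/(k·n₁).
So n₁ = (1 + 1/k)·((z_{α/2} + z_β)/d)² = 1.250 × (3.242/0.93)².
n₁ = 1.250 × 12.15 = 15.2.
Round up: n₁ = 16, giving n₂ = 4 × 16 = 64.

n₁ = 16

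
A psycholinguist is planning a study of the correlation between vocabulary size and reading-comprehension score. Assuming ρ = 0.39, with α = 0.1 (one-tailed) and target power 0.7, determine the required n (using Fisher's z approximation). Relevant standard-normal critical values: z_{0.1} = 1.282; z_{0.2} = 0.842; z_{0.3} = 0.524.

Fisher's z: C = ½·ln((1+r)/(1−r)) = ½·ln(2.2787) = 0.4118.
n = ((z_{α} + z_β)/C)² + 3.
(1.282 + 0.524) / 0.4118 = 1.806 / 0.4118 = 4.386.
n = 4.386² + 3 = 19.23 + 3 = 22.2.
Round up.

n = 23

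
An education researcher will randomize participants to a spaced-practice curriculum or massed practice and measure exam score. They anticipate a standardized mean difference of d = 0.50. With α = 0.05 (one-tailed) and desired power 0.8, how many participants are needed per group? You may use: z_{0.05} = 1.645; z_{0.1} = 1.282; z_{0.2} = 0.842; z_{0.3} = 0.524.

For two independent groups with equal n: n = 2·((z_{α} + z_β) / d)².
z_{α} + z_β = 1.645 + 0.842 = 2.487.
n = 2 × (2.487 / 0.50)² = 2 × 4.974² = 2 × 24.74 = 49.5.
Round up to the next whole participant.

n = 50 per group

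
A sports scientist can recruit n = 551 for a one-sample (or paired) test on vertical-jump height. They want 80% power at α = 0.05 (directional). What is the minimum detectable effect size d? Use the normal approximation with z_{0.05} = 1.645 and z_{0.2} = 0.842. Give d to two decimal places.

For a single sample (or paired design) of n = 551: d_min = (z_{α} + z_β)/√n.
z-sum = 1.645 + 0.842 = 2.487.
d_min = 2.487 / √551 = 2.487 / 23.473 = 0.106.

d_min ≈ 0.11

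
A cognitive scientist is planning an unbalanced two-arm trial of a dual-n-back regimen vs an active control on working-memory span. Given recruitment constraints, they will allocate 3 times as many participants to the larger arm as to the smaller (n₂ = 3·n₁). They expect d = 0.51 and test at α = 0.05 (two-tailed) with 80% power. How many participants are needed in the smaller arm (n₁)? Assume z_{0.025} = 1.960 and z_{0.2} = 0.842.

n₁ = 41

With allocation ratio k = n₂/n₁ = 3, Var(x̄₁−x̄₂) = σ²(1/n₁ + 1/(k·n₁)) = σ²·(k+1)/(k·n₁).
So n₁ = (1 + 1/k)·((z_{α/2} + z_β)/d)² = 1.333 × (2.802/0.51)².
n₁ = 1.333 × 30.19 = 40.2.
Round up: n₁ = 41, giving n₂ = 3 × 41 = 123.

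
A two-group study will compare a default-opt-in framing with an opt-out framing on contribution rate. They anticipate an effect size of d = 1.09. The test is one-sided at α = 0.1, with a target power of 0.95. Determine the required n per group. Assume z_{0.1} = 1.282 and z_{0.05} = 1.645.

n = 15 per group

For two independent groups with equal n: n = 2·((z_{α} + z_β) / d)².
z_{α} + z_β = 1.282 + 1.645 = 2.927.
n = 2 × (2.927 / 1.09)² = 2 × 2.685² = 2 × 7.21 = 14.4.
Round up to the next whole participant.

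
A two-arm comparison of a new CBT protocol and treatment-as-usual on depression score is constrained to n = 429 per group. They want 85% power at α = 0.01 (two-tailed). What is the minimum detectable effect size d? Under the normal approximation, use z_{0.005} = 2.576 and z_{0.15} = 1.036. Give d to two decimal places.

d_min ≈ 0.25

For two independent groups of n = 429 each: d_min = (z_{α/2} + z_β)·√(2/n).
z-sum = 2.576 + 1.036 = 3.612.
d_min = 3.612 × √(2/429) = 3.612 × 0.0683 = 0.247.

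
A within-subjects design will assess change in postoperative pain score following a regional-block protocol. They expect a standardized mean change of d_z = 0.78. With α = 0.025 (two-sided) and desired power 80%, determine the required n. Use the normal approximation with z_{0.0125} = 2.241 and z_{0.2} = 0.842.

n = 16 pairs

For a paired (one-sample on differences) test: n = ((z_{α/2} + z_β) / d)².
z_{α/2} + z_β = 2.241 + 0.842 = 3.083.
n = (3.083 / 0.78)² = 3.953² = 15.62.
Round up.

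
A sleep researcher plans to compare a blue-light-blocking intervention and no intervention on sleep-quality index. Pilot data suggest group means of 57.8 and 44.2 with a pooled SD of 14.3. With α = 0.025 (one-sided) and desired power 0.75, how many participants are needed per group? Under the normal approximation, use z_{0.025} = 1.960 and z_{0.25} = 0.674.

Cohen's d = |M₁ − M₂| / SD_pooled = |57.8 − 44.2| / 14.3 = 13.6 / 14.3 = 0.951.
For two independent groups with equal n: n = 2·((z_{α} + z_β) / d)².
z_{α} + z_β = 1.960 + 0.674 = 2.634.
n = 2 × (2.634 / 0.951)² = 2 × 2.770² = 2 × 7.67 = 15.3.
Round up to the next whole participant.

n = 16 per group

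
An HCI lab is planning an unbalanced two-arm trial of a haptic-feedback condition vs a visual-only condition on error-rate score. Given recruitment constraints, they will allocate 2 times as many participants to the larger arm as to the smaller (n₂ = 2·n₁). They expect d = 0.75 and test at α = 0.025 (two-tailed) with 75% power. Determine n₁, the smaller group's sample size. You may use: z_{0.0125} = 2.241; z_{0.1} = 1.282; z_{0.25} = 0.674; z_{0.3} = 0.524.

n₁ = 23

With allocation ratio k = n₂/n₁ = 2, Var(x̄₁−x̄₂) = σ²(1/n₁ + 1/(k·n₁)) = σ²·(k+1)/(k·n₁).
So n₁ = (1 + 1/k)·((z_{α/2} + z_β)/d)² = 1.500 × (2.915/0.75)².
n₁ = 1.500 × 15.11 = 22.7.
Round up: n₁ = 23, giving n₂ = 2 × 23 = 46.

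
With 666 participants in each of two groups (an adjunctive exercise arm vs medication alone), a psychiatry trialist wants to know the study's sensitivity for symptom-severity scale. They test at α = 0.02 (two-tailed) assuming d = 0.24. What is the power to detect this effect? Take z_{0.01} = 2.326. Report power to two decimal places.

power ≈ 0.98

For two equal groups, power = Φ(d·√(n/2) − z_{α/2}).
d·√(n/2) = 0.24 × √(666/2) = 0.24 × 18.248 = 4.380.
z_β = 4.380 − 2.326 = 2.054.
Power = Φ(2.054) = 0.980.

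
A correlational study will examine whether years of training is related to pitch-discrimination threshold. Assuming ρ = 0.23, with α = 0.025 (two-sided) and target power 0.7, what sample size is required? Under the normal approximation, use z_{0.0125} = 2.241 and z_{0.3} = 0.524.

n = 143

Fisher's z: C = ½·ln((1+r)/(1−r)) = ½·ln(1.5974) = 0.2342.
n = ((z_{α/2} + z_β)/C)² + 3.
(2.241 + 0.524) / 0.2342 = 2.765 / 0.2342 = 11.806.
n = 11.806² + 3 = 139.39 + 3 = 142.4.
Round up.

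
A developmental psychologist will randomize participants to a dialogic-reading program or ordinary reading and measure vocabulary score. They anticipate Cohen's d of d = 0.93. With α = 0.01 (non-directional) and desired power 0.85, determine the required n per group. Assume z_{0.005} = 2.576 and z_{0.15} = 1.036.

For two independent groups with equal n: n = 2·((z_{α/2} + z_β) / d)².
z_{α/2} + z_β = 2.576 + 1.036 = 3.612.
n = 2 × (3.612 / 0.93)² = 2 × 3.884² = 2 × 15.08 = 30.2.
Round up to the next whole participant.

n = 31 per group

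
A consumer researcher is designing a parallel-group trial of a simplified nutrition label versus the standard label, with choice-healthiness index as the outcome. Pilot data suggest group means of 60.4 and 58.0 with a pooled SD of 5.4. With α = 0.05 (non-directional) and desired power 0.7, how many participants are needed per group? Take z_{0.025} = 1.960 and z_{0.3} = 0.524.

n = 63 per group

Cohen's d = |M₁ − M₂| / SD_pooled = |60.4 − 58.0| / 5.4 = 2.4 / 5.4 = 0.444.
For two independent groups with equal n: n = 2·((z_{α/2} + z_β) / d)².
z_{α/2} + z_β = 1.960 + 0.524 = 2.484.
n = 2 × (2.484 / 0.444)² = 2 × 5.595² = 2 × 31.30 = 62.6.
Round up to the next whole participant.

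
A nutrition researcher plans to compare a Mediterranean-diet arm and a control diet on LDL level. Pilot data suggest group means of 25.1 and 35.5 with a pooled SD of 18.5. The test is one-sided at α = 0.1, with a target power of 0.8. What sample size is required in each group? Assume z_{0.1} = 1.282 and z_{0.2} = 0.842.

Cohen's d = |M₁ − M₂| / SD_pooled = |25.1 − 35.5| / 18.5 = 10.4 / 18.5 = 0.562.
For two independent groups with equal n: n = 2·((z_{α} + z_β) / d)².
z_{α} + z_β = 1.282 + 0.842 = 2.124.
n = 2 × (2.124 / 0.562)² = 2 × 3.779² = 2 × 14.28 = 28.6.
Round up to the next whole participant.

n = 29 per group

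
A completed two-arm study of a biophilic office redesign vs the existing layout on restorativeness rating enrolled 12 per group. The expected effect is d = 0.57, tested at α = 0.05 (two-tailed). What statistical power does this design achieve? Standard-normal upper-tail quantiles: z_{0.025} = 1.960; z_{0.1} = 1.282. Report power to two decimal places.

power ≈ 0.29

For two equal groups, power = Φ(d·√(n/2) − z_{α/2}).
d·√(n/2) = 0.57 × √(12/2) = 0.57 × 2.449 = 1.396.
z_β = 1.396 − 1.960 = -0.564.
Power = Φ(-0.564) = 0.286.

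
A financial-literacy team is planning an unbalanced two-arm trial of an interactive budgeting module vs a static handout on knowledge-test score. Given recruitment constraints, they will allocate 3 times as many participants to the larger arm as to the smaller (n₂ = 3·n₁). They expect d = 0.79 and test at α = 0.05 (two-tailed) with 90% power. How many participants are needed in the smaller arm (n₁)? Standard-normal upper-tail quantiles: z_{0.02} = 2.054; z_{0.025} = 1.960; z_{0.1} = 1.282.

n₁ = 23

With allocation ratio k = n₂/n₁ = 3, Var(x̄₁−x̄₂) = σ²(1/n₁ + 1/(k·n₁)) = σ²·(k+1)/(k·n₁).
So n₁ = (1 + 1/k)·((z_{α/2} + z_β)/d)² = 1.333 × (3.242/0.79)².
n₁ = 1.333 × 16.84 = 22.5.
Round up: n₁ = 23, giving n₂ = 3 × 23 = 69.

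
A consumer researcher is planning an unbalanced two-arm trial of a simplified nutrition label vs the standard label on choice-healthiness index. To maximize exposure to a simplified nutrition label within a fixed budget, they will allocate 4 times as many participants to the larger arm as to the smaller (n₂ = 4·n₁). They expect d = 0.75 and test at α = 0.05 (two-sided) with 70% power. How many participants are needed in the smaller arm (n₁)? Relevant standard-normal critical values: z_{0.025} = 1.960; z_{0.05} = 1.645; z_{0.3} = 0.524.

n₁ = 14

With allocation ratio k = n₂/n₁ = 4, Var(x̄₁−x̄₂) = σ²(1/n₁ + 1/(k·n₁)) = σ²·(k+1)/(k·n₁).
So n₁ = (1 + 1/k)·((z_{α/2} + z_β)/d)² = 1.250 × (2.484/0.75)².
n₁ = 1.250 × 10.97 = 13.7.
Round up: n₁ = 14, giving n₂ = 4 × 14 = 56.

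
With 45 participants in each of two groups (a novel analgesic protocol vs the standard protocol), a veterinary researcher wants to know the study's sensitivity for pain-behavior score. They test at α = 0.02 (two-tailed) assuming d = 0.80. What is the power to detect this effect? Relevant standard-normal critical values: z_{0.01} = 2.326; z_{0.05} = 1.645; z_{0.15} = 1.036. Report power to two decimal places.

power ≈ 0.93

For two equal groups, power = Φ(d·√(n/2) − z_{α/2}).
d·√(n/2) = 0.80 × √(45/2) = 0.80 × 4.743 = 3.795.
z_β = 3.795 − 2.326 = 1.469.
Power = Φ(1.469) = 0.929.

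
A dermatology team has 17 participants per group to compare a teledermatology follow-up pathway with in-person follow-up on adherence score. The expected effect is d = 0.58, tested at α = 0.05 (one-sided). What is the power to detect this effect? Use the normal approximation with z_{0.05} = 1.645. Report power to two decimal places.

power ≈ 0.52

For two equal groups, power = Φ(d·√(n/2) − z_{α}).
d·√(n/2) = 0.58 × √(17/2) = 0.58 × 2.915 = 1.691.
z_β = 1.691 − 1.645 = 0.046.
Power = Φ(0.046) = 0.518.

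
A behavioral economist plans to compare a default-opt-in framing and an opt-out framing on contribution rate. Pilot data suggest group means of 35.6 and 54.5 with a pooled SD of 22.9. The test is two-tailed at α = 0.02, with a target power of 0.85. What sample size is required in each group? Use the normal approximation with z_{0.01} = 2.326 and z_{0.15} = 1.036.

Cohen's d = |M₁ − M₂| / SD_pooled = |35.6 − 54.5| / 22.9 = 18.9 / 22.9 = 0.825.
For two independent groups with equal n: n = 2·((z_{α/2} + z_β) / d)².
z_{α/2} + z_β = 2.326 + 1.036 = 3.362.
n = 2 × (3.362 / 0.825)² = 2 × 4.075² = 2 × 16.61 = 33.2.
Round up to the next whole participant.

n = 34 per group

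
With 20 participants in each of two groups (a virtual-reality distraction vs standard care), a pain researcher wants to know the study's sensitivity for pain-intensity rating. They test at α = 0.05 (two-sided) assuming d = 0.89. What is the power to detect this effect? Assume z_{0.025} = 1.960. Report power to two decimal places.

For two equal groups, power = Φ(d·√(n/2) − z_{α/2}).
d·√(n/2) = 0.89 × √(20/2) = 0.89 × 3.162 = 2.814.
z_β = 2.814 − 1.960 = 0.854.
Power = Φ(0.854) = 0.804.

power ≈ 0.80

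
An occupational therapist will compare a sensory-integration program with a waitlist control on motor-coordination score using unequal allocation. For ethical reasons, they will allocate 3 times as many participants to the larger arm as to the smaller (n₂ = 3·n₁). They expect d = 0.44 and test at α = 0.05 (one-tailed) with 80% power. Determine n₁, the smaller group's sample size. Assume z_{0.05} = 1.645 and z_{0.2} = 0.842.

With allocation ratio k = n₂/n₁ = 3, Var(x̄₁−x̄₂) = σ²(1/n₁ + 1/(k·n₁)) = σ²·(k+1)/(k·n₁).
So n₁ = (1 + 1/k)·((z_{α} + z_β)/d)² = 1.333 × (2.487/0.44)².
n₁ = 1.333 × 31.95 = 42.6.
Round up: n₁ = 43, giving n₂ = 3 × 43 = 129.

n₁ = 43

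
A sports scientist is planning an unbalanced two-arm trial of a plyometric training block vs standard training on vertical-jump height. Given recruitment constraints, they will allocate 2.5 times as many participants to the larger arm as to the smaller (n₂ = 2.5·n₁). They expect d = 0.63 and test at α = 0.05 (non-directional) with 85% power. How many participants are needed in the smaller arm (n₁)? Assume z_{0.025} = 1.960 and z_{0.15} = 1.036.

n₁ = 32

With allocation ratio k = n₂/n₁ = 2.5, Var(x̄₁−x̄₂) = σ²(1/n₁ + 1/(k·n₁)) = σ²·(k+1)/(k·n₁).
So n₁ = (1 + 1/k)·((z_{α/2} + z_β)/d)² = 1.400 × (2.996/0.63)².
n₁ = 1.400 × 22.62 = 31.7.
Round up: n₁ = 32, giving n₂ = 2.5 × 32 = 80.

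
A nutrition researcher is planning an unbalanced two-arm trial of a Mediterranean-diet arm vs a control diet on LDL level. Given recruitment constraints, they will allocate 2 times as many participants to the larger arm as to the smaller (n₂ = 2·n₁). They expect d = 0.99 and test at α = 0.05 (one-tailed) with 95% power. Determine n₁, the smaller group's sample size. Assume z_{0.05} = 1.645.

n₁ = 17

With allocation ratio k = n₂/n₁ = 2, Var(x̄₁−x̄₂) = σ²(1/n₁ + 1/(k·n₁)) = σ²·(k+1)/(k·n₁).
So n₁ = (1 + 1/k)·((z_{α} + z_β)/d)² = 1.500 × (3.290/0.99)².
n₁ = 1.500 × 11.04 = 16.6.
Round up: n₁ = 17, giving n₂ = 2 × 17 = 34.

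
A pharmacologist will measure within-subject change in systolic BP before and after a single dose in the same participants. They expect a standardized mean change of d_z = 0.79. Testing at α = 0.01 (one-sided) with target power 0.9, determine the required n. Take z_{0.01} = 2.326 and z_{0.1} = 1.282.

n = 21 pairs

For a paired (one-sample on differences) test: n = ((z_{α} + z_β) / d)².
z_{α} + z_β = 2.326 + 1.282 = 3.608.
n = (3.608 / 0.79)² = 4.567² = 20.86.
Round up.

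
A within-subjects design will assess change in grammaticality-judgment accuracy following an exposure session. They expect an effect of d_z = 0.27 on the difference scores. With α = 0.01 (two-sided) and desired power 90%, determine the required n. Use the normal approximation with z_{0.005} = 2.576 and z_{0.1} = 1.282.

n = 205 pairs

For a paired (one-sample on differences) test: n = ((z_{α/2} + z_β) / d)².
z_{α/2} + z_β = 2.576 + 1.282 = 3.858.
n = (3.858 / 0.27)² = 14.289² = 204.17.
Round up.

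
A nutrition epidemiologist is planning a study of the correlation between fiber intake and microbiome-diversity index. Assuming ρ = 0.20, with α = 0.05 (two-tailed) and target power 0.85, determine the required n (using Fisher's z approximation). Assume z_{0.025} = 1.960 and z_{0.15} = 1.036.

n = 222

Fisher's z: C = ½·ln((1+r)/(1−r)) = ½·ln(1.5000) = 0.2027.
n = ((z_{α/2} + z_β)/C)² + 3.
(1.960 + 1.036) / 0.2027 = 2.996 / 0.2027 = 14.780.
n = 14.780² + 3 = 218.46 + 3 = 221.5.
Round up.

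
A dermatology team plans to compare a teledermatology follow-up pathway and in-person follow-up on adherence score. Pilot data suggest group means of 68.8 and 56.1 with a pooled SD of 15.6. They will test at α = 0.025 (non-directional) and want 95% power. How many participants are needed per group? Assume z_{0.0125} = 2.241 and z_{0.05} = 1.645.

Cohen's d = |M₁ − M₂| / SD_pooled = |68.8 − 56.1| / 15.6 = 12.7 / 15.6 = 0.814.
For two independent groups with equal n: n = 2·((z_{α/2} + z_β) / d)².
z_{α/2} + z_β = 2.241 + 1.645 = 3.886.
n = 2 × (3.886 / 0.814)² = 2 × 4.774² = 2 × 22.79 = 45.6.
Round up to the next whole participant.

n = 46 per group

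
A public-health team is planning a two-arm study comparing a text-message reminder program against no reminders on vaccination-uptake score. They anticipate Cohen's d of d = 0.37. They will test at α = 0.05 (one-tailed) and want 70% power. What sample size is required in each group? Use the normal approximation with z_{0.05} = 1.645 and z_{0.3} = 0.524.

n = 69 per group

For two independent groups with equal n: n = 2·((z_{α} + z_β) / d)².
z_{α} + z_β = 1.645 + 0.524 = 2.169.
n = 2 × (2.169 / 0.37)² = 2 × 5.862² = 2 × 34.36 = 68.7.
Round up to the next whole participant.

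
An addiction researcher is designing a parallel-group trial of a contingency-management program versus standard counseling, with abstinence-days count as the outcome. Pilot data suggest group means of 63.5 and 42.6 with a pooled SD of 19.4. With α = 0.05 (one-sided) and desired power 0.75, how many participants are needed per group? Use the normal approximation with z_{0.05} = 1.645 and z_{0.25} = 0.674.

n = 10 per group

Cohen's d = |M₁ − M₂| / SD_pooled = |63.5 − 42.6| / 19.4 = 20.9 / 19.4 = 1.077.
For two independent groups with equal n: n = 2·((z_{α} + z_β) / d)².
z_{α} + z_β = 1.645 + 0.674 = 2.319.
n = 2 × (2.319 / 1.077)² = 2 × 2.153² = 2 × 4.64 = 9.3.
Round up to the next whole participant.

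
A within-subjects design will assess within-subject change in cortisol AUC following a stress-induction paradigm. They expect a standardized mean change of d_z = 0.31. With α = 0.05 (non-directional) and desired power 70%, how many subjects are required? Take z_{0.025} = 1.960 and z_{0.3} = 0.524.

n = 65 pairs

For a paired (one-sample on differences) test: n = ((z_{α/2} + z_β) / d)².
z_{α/2} + z_β = 1.960 + 0.524 = 2.484.
n = (2.484 / 0.31)² = 8.013² = 64.21.
Round up.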